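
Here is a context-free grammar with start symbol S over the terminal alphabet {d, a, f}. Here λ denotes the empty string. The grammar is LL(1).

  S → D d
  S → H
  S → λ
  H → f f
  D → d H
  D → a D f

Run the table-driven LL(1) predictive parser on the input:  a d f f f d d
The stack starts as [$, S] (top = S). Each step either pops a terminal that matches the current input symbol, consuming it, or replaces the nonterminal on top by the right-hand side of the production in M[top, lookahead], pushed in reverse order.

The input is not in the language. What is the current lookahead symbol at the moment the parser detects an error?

d

step 1: stack=$ S  input=a d f f f d d $  — expand S → D d
step 2: stack=$ d D  input=a d f f f d d $  — expand D → a D f
step 3: stack=$ d f D a  input=a d f f f d d $  — match a
step 4: stack=$ d f D  input=d f f f d d $  — expand D → d H
step 5: stack=$ d f H d  input=d f f f d d $  — match d
step 6: stack=$ d f H  input=f f f d d $  — expand H → f f
step 7: stack=$ d f f f  input=f f f d d $  — match f
step 8: stack=$ d f f  input=f f d d $  — match f
step 9: stack=$ d f  input=f d d $  — match f
step 10: stack=$ d  input=d d $  — match d
step 11: stack=$  input=d $  — error: stack empty but input remains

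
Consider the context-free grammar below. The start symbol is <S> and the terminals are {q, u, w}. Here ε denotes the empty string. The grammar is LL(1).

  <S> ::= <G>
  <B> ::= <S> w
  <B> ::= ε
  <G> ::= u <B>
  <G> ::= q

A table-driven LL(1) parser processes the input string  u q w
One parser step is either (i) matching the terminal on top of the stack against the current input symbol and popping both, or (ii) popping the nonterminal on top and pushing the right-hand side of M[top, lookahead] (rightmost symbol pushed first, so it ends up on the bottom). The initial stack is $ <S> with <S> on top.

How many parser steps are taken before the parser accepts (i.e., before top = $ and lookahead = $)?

8

     Stack    Input    Action
  1  $ <S>    u q w $  expand <S> ::= <G>
  2  $ <G>    u q w $  expand <G> ::= u <B>
  3  $ <B> u  u q w $  match u
  4  $ <B>    q w $    expand <B> ::= <S> w
  5  $ w <S>  q w $    expand <S> ::= <G>
  6  $ w <G>  q w $    expand <G> ::= q
  7  $ w q    q w $    match q
  8  $ w      w $      match w
Accept reached after 8 steps.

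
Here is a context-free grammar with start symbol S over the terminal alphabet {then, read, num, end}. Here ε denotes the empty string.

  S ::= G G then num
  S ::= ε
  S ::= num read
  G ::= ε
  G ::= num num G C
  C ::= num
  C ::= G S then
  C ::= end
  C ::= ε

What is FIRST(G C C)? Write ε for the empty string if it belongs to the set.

{ε, end, num, then}

FIRST(G) = {ε, num}
FIRST(S) = {ε, num, then}  (via G G then num)
FIRST(C) = {ε, end, num, then}  (via G S then)
FIRST(G C C): take FIRST of each symbol in turn, carrying on past any symbol whose FIRST contains ε; result {ε, end, num, then}.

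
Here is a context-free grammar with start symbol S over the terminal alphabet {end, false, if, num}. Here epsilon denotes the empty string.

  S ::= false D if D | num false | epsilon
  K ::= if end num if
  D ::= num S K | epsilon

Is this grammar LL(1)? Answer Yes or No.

Yes

FIRST(S) = {epsilon, false, num}
FIRST(K) = {if}
FIRST(D) = {epsilon, num}
FOLLOW(S) = {$, if}
FOLLOW(K) = {$, if}
FOLLOW(D) = {$, if}
Each cell of M receives at most one production.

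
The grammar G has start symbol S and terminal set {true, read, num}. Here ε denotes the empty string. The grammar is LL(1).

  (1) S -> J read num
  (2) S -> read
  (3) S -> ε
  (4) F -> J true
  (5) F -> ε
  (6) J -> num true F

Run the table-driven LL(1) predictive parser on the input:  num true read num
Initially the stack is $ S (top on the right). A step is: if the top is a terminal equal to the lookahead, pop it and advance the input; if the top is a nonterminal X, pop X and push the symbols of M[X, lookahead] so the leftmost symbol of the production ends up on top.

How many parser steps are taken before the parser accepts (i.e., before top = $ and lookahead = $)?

7

step 1: stack=$ S  input=num true read num $  — expand S -> J read num
step 2: stack=$ num read J  input=num true read num $  — expand J -> num true F
step 3: stack=$ num read F true num  input=num true read num $  — match num
step 4: stack=$ num read F true  input=true read num $  — match true
step 5: stack=$ num read F  input=read num $  — expand F -> ε
step 6: stack=$ num read  input=read num $  — match read
step 7: stack=$ num  input=num $  — match num
Accept reached after 7 steps.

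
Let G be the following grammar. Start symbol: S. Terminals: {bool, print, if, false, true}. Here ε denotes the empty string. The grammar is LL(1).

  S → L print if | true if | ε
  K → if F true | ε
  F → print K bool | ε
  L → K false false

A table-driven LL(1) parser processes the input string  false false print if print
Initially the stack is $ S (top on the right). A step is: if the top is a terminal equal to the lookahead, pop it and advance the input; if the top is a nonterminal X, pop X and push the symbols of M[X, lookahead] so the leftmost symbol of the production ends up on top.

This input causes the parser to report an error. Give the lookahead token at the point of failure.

     Stack                     Input                         Action
  1  $ S                       false false print if print $  expand S → L print if
  2  $ if print L              false false print if print $  expand L → K false false
  3  $ if print false false K  false false print if print $  expand K → ε
  4  $ if print false false    false false print if print $  match false
  5  $ if print false          false print if print $        match false
  6  $ if print                print if print $              match print
  7  $ if                      if print $                    match if
  8  $                         print $                       error: stack empty but input remains

print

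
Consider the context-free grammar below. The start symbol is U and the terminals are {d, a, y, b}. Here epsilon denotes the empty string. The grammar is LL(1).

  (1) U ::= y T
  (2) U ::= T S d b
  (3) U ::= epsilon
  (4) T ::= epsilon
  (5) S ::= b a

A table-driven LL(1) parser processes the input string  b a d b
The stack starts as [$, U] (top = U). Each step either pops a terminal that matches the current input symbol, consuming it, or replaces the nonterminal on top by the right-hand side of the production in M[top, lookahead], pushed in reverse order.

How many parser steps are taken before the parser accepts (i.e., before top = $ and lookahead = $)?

7

     Stack      Input      Action
  1  $ U        b a d b $  expand U ::= T S d b
  2  $ b d S T  b a d b $  expand T ::= epsilon
  3  $ b d S    b a d b $  expand S ::= b a
  4  $ b d a b  b a d b $  match b
  5  $ b d a    a d b $    match a
  6  $ b d      d b $      match d
  7  $ b        b $        match b
Accept reached after 7 steps.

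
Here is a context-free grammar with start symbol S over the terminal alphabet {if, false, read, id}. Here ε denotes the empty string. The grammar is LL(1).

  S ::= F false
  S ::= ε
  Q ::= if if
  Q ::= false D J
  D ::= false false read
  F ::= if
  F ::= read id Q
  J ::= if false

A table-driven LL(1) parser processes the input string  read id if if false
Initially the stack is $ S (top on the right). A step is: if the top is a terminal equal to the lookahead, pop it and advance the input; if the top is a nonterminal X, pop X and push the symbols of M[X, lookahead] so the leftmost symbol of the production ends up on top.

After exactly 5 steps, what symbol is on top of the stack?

if

step 1: stack=$ S  input=read id if if false $  — expand S ::= F false
step 2: stack=$ false F  input=read id if if false $  — expand F ::= read id Q
step 3: stack=$ false Q id read  input=read id if if false $  — match read
step 4: stack=$ false Q id  input=id if if false $  — match id
step 5: stack=$ false Q  input=if if false $  — expand Q ::= if if
Stack after step 5: $ false if if (top = if).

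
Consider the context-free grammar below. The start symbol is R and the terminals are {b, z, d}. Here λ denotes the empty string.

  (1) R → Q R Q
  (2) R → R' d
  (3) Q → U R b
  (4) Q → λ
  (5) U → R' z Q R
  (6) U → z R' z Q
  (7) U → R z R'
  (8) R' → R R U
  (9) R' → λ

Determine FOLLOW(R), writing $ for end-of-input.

FIRST(R) = {d, z}  (via Q R Q, R' d)
FIRST(R') = {λ, d, z}  (via R R U)
FIRST(U) = {d, z}  (via R' z Q R, R z R')
FIRST(Q) = {λ, d, z}  (via U R b)
FOLLOW(R) includes $ since R is the start symbol.
FOLLOW(R): in R→Q R Q, R is followed by Q with FIRST {λ, d, z}; in R→Q R Q, the suffix after R is nullable (adds nothing new); in Q→U R b, R is followed by b with FIRST {b}; in U→R' z Q R, the suffix after R is empty, so FOLLOW(R) ⊇ FOLLOW(U) = {d, z}; in U→R z R', R is followed by z R' with FIRST {z}; in R'→R R U (occurrence 1), R is followed by R U with FIRST {d, z}; in R'→R R U (occurrence 2), R is followed by U with FIRST {d, z}. Thus FOLLOW(R) = {$, b, d, z}.
FOLLOW(Q): in R→Q R Q (occurrence 1), Q is followed by R Q with FIRST {d, z}; in R→Q R Q (occurrence 2), the suffix after Q is empty, so FOLLOW(Q) ⊇ FOLLOW(R) = {$, b, d, z}; in U→R' z Q R, Q is followed by R with FIRST {d, z}; in U→z R' z Q, the suffix after Q is empty, so FOLLOW(Q) ⊇ FOLLOW(U) = {d, z}. Thus FOLLOW(Q) = {$, b, d, z}.
FOLLOW(U): in Q→U R b, U is followed by R b with FIRST {d, z}; in R'→R R U, the suffix after U is empty, so FOLLOW(U) ⊇ FOLLOW(R') = {d, z}. Thus FOLLOW(U) = {d, z}.
FOLLOW(R'): in R→R' d, R' is followed by d with FIRST {d}; in U→R' z Q R, R' is followed by z Q R with FIRST {z}; in U→z R' z Q, R' is followed by z Q with FIRST {z}; in U→R z R', the suffix after R' is empty, so FOLLOW(R') ⊇ FOLLOW(U) = {d, z}. Thus FOLLOW(R') = {d, z}.

{$, b, d, z}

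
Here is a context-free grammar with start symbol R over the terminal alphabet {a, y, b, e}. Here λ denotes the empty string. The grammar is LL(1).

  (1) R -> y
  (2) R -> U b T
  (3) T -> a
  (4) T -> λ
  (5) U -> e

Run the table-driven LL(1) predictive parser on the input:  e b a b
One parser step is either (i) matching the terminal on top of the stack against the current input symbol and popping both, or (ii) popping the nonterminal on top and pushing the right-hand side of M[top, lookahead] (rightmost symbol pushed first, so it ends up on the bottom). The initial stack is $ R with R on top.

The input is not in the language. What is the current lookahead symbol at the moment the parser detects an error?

     Stack    Input      Action
  1  $ R      e b a b $  expand R -> U b T
  2  $ T b U  e b a b $  expand U -> e
  3  $ T b e  e b a b $  match e
  4  $ T b    b a b $    match b
  5  $ T      a b $      expand T -> a
  6  $ a      a b $      match a
  7  $        b $        error: stack empty but input remains

b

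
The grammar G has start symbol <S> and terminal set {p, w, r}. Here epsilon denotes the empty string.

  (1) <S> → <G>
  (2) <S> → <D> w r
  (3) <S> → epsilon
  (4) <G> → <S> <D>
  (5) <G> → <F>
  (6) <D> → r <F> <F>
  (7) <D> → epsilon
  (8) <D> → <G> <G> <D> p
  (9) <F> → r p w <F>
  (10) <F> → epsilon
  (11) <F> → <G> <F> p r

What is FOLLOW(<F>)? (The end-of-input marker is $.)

FIRST(<S>) = {epsilon, p, r, w}  (via <G>, <D> w r)
FIRST(<G>) = {epsilon, p, r, w}  (via <S> <D>, <F>)
FIRST(<D>) = {epsilon, p, r, w}  (via <G> <G> <D> p)
FIRST(<F>) = {epsilon, p, r, w}  (via <G> <F> p r)
FOLLOW(<S>) includes $ since <S> is the start symbol.
FOLLOW(<S>): in <G>→<S> <D>, <S> is followed by <D> with FIRST {epsilon, p, r, w}; in <G>→<S> <D>, the suffix after <S> is nullable, so FOLLOW(<S>) ⊇ FOLLOW(<G>) = {$, p, r, w}. Thus FOLLOW(<S>) = {$, p, r, w}.
FOLLOW(<G>): in <S>→<G>, the suffix after <G> is empty, so FOLLOW(<G>) ⊇ FOLLOW(<S>) = {$, p, r, w}; in <D>→<G> <G> <D> p (occurrence 1), <G> is followed by <G> <D> p with FIRST {p, r, w}; in <D>→<G> <G> <D> p (occurrence 2), <G> is followed by <D> p with FIRST {p, r, w}; in <F>→<G> <F> p r, <G> is followed by <F> p r with FIRST {p, r, w}. Thus FOLLOW(<G>) = {$, p, r, w}.
FOLLOW(<D>): in <S>→<D> w r, <D> is followed by w r with FIRST {w}; in <G>→<S> <D>, the suffix after <D> is empty, so FOLLOW(<D>) ⊇ FOLLOW(<G>) = {$, p, r, w}; in <D>→<G> <G> <D> p, <D> is followed by p with FIRST {p}. Thus FOLLOW(<D>) = {$, p, r, w}.
FOLLOW(<F>): in <G>→<F>, the suffix after <F> is empty, so FOLLOW(<F>) ⊇ FOLLOW(<G>) = {$, p, r, w}; in <D>→r <F> <F> (occurrence 1), <F> is followed by <F> with FIRST {epsilon, p, r, w}; in <D>→r <F> <F> (occurrence 1), the suffix after <F> is nullable, so FOLLOW(<F>) ⊇ FOLLOW(<D>) = {$, p, r, w}; in <D>→r <F> <F> (occurrence 2), the suffix after <F> is empty, so FOLLOW(<F>) ⊇ FOLLOW(<D>) = {$, p, r, w}; in <F>→r p w <F>, the suffix after <F> is empty (adds nothing new); in <F>→<G> <F> p r, <F> is followed by p r with FIRST {p}. Thus FOLLOW(<F>) = {$, p, r, w}.

{$, p, r, w}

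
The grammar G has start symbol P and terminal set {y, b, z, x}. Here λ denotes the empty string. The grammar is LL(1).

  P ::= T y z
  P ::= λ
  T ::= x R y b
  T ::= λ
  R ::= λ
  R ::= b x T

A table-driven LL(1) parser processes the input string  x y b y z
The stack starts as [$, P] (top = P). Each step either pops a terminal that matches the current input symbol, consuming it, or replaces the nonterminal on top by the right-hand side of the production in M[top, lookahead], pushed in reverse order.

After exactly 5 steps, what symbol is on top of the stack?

step 1: stack=$ P  input=x y b y z $  — expand P ::= T y z
step 2: stack=$ z y T  input=x y b y z $  — expand T ::= x R y b
step 3: stack=$ z y b y R x  input=x y b y z $  — match x
step 4: stack=$ z y b y R  input=y b y z $  — expand R ::= λ
step 5: stack=$ z y b y  input=y b y z $  — match y
Stack after step 5: $ z y b (top = b).

b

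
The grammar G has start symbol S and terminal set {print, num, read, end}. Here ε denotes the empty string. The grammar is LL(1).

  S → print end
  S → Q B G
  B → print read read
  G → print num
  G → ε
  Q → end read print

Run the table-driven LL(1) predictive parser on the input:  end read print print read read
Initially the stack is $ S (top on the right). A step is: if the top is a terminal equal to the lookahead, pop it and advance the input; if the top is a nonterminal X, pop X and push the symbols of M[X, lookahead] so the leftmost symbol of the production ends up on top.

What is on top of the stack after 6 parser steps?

step 1: stack=$ S  input=end read print print read read $  — expand S → Q B G
step 2: stack=$ G B Q  input=end read print print read read $  — expand Q → end read print
step 3: stack=$ G B print read end  input=end read print print read read $  — match end
step 4: stack=$ G B print read  input=read print print read read $  — match read
step 5: stack=$ G B print  input=print print read read $  — match print
step 6: stack=$ G B  input=print read read $  — expand B → print read read
Stack after step 6: $ G read read print (top = print).

print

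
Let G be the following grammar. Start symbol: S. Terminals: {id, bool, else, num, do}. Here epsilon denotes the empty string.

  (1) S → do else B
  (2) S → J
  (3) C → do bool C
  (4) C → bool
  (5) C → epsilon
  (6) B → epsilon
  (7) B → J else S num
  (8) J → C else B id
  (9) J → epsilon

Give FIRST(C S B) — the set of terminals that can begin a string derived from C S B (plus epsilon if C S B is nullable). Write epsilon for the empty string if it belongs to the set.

{epsilon, bool, do, else}

FIRST(C) = {epsilon, bool, do}
FIRST(J) = {epsilon, bool, do, else}  (via C else B id)
FIRST(S) = {epsilon, bool, do, else}  (via J)
FIRST(B) = {epsilon, bool, do, else}  (via J else S num)
FIRST(C S B): take FIRST of each symbol in turn, carrying on past any symbol whose FIRST contains epsilon; result {epsilon, bool, do, else}.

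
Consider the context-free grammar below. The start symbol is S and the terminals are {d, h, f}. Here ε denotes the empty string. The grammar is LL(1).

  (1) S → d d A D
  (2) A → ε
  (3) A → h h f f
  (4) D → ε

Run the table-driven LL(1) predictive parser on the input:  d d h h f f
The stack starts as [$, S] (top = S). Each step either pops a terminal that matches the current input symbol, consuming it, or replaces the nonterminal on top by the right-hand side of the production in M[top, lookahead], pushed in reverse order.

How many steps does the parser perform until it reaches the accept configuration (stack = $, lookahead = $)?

     Stack        Input          Action
  1  $ S          d d h h f f $  expand S → d d A D
  2  $ D A d d    d d h h f f $  match d
  3  $ D A d      d h h f f $    match d
  4  $ D A        h h f f $      expand A → h h f f
  5  $ D f f h h  h h f f $      match h
  6  $ D f f h    h f f $        match h
  7  $ D f f      f f $          match f
  8  $ D f        f $            match f
  9  $ D          $              expand D → ε
Accept reached after 9 steps.

9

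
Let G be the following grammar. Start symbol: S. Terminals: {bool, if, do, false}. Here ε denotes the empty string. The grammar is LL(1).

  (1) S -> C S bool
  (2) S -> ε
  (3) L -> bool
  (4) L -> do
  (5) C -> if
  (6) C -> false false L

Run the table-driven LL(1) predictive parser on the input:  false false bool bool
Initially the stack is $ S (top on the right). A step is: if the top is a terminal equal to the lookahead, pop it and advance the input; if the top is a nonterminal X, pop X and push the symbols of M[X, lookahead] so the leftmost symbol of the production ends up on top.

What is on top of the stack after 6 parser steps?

     Stack                   Input                    Action
  1  $ S                     false false bool bool $  expand S -> C S bool
  2  $ bool S C              false false bool bool $  expand C -> false false L
  3  $ bool S L false false  false false bool bool $  match false
  4  $ bool S L false        false bool bool $        match false
  5  $ bool S L              bool bool $              expand L -> bool
  6  $ bool S bool           bool bool $              match bool
Stack after step 6: $ bool S (top = S).

S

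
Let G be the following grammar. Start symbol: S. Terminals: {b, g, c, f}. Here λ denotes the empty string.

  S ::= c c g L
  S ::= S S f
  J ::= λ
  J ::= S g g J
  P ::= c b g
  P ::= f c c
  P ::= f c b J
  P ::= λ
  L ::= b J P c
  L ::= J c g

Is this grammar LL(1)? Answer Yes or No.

FIRST(S) = {c}
FIRST(J) = {λ, c}
FIRST(P) = {λ, c, f}
FIRST(L) = {b, c}
FOLLOW(S) = {$, c, f, g}
FOLLOW(J) = {c, f}
FOLLOW(P) = {c}
FOLLOW(L) = {$, c, f, g}
Cell M[J, c] receives both J ::= λ and J ::= S g g J — the grammar is not LL(1).

No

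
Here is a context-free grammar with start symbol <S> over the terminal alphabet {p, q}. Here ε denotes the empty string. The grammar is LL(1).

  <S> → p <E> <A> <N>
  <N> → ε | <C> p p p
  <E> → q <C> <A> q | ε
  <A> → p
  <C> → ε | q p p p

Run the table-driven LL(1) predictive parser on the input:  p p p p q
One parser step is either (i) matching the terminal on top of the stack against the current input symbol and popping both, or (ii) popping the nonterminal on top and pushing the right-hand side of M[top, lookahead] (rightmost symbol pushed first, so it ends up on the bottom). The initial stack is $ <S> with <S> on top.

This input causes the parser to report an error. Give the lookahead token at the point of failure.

      Stack            Input        Action
   1  $ <S>            p p p p q $  expand <S> → p <E> <A> <N>
   2  $ <N> <A> <E> p  p p p p q $  match p
   3  $ <N> <A> <E>    p p p q $    expand <E> → ε
   4  $ <N> <A>        p p p q $    expand <A> → p
   5  $ <N> p          p p p q $    match p
   6  $ <N>            p p q $      expand <N> → <C> p p p
   7  $ p p p <C>      p p q $      expand <C> → ε
   8  $ p p p          p p q $      match p
   9  $ p p            p q $        match p
  10  $ p              q $          error: top is terminal p but lookahead is q

q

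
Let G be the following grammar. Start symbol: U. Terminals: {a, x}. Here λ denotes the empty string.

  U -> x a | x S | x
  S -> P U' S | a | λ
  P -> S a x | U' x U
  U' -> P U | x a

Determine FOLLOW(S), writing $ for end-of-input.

FIRST(U): from U->x a we get {x}; from U->x S we get {x}; from U->x we get {x}. So FIRST(U) = {x}.
FIRST(S): from S->P U' S we get {a, x}; from S->a we get {a}; from S->λ we get {λ}. So FIRST(S) = {λ, a, x}.
FIRST(P): from P->S a x we get {a, x}; from P->U' x U we get {a, x}. So FIRST(P) = {a, x}.
FIRST(U'): from U'->P U we get {a, x}; from U'->x a we get {x}. So FIRST(U') = {a, x}.
FOLLOW(U) includes $ since U is the start symbol.
FOLLOW(P): in S->P U' S, P is followed by U' S with FIRST {a, x}; in U'->P U, P is followed by U with FIRST {x}. Thus FOLLOW(P) = {a, x}.
FOLLOW(U): in P->U' x U, the suffix after U is empty, so FOLLOW(U) ⊇ FOLLOW(P) = {a, x}; in U'->P U, the suffix after U is empty, so FOLLOW(U) ⊇ FOLLOW(U') = {$, a, x}. Thus FOLLOW(U) = {$, a, x}.
FOLLOW(S): in U->x S, the suffix after S is empty, so FOLLOW(S) ⊇ FOLLOW(U) = {$, a, x}; in S->P U' S, the suffix after S is empty (adds nothing new); in P->S a x, S is followed by a x with FIRST {a}. Thus FOLLOW(S) = {$, a, x}.
FOLLOW(U'): in S->P U' S, U' is followed by S with FIRST {λ, a, x}; in S->P U' S, the suffix after U' is nullable, so FOLLOW(U') ⊇ FOLLOW(S) = {$, a, x}; in P->U' x U, U' is followed by x U with FIRST {x}. Thus FOLLOW(U') = {$, a, x}.

{$, a, x}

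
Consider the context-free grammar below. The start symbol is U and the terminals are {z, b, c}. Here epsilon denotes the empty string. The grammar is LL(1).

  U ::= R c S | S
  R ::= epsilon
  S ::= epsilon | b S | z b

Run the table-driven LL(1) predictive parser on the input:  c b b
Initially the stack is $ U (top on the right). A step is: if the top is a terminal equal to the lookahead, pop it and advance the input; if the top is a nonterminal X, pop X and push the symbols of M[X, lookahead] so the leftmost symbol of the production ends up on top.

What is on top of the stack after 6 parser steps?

step 1: stack=$ U  input=c b b $  — expand U ::= R c S
step 2: stack=$ S c R  input=c b b $  — expand R ::= epsilon
step 3: stack=$ S c  input=c b b $  — match c
step 4: stack=$ S  input=b b $  — expand S ::= b S
step 5: stack=$ S b  input=b b $  — match b
step 6: stack=$ S  input=b $  — expand S ::= b S
Stack after step 6: $ S b (top = b).

b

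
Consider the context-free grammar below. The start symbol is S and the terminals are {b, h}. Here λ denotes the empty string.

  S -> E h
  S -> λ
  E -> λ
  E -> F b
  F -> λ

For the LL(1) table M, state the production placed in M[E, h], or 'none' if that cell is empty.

E -> λ

FIRST(F): from F->λ we get {λ}. So FIRST(F) = {λ}.
FIRST(E): from E->λ we get {λ}; from E->F b we get {b}. So FIRST(E) = {λ, b}.
FIRST(S): from S->E h we get {b, h}; from S->λ we get {λ}. So FIRST(S) = {λ, b, h}.
FOLLOW(S) includes $ since S is the start symbol.
FOLLOW(E): in S->E h, E is followed by h with FIRST {h}. Thus FOLLOW(E) = {h}.
For E -> λ: FIRST(λ) = {λ}, so it goes in M[E, t] for t ∈ {}; since λ ∈ FIRST, also for every t ∈ FOLLOW(E) = {h}.
For E -> F b: FIRST(F b) = {b}, so it goes in M[E, t] for t ∈ {b}.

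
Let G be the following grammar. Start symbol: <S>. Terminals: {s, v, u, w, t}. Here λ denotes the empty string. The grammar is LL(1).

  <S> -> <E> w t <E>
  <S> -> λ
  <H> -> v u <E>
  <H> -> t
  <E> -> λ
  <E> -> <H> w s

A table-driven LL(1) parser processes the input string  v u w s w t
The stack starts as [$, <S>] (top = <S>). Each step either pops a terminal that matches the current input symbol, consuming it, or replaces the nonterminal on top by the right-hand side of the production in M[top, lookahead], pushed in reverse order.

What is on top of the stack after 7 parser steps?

s

step 1: stack=$ <S>  input=v u w s w t $  — expand <S> -> <E> w t <E>
step 2: stack=$ <E> t w <E>  input=v u w s w t $  — expand <E> -> <H> w s
step 3: stack=$ <E> t w s w <H>  input=v u w s w t $  — expand <H> -> v u <E>
step 4: stack=$ <E> t w s w <E> u v  input=v u w s w t $  — match v
step 5: stack=$ <E> t w s w <E> u  input=u w s w t $  — match u
step 6: stack=$ <E> t w s w <E>  input=w s w t $  — expand <E> -> λ
step 7: stack=$ <E> t w s w  input=w s w t $  — match w
Stack after step 7: $ <E> t w s (top = s).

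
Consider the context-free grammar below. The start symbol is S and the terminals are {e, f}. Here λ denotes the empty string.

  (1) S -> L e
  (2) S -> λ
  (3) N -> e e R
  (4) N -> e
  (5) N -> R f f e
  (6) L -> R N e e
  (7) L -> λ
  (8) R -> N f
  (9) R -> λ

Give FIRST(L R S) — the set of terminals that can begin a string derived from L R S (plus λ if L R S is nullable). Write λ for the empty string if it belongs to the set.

{λ, e, f}

FIRST(S) = {λ, e, f}  (via L e)
FIRST(N) = {e, f}  (via R f f e)
FIRST(R) = {λ, e, f}  (via N f)
FIRST(L) = {λ, e, f}  (via R N e e)
FIRST(L R S): take FIRST of each symbol in turn, carrying on past any symbol whose FIRST contains λ; result {λ, e, f}.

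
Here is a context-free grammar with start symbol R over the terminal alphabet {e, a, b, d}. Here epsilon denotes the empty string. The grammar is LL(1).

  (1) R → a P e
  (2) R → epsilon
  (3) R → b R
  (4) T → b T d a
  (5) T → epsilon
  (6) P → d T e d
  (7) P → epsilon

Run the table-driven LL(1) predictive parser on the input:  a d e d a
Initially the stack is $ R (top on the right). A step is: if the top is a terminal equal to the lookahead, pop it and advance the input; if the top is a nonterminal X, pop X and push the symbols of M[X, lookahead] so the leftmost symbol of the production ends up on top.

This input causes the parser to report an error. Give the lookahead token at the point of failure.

step 1: stack=$ R  input=a d e d a $  — expand R → a P e
step 2: stack=$ e P a  input=a d e d a $  — match a
step 3: stack=$ e P  input=d e d a $  — expand P → d T e d
step 4: stack=$ e d e T d  input=d e d a $  — match d
step 5: stack=$ e d e T  input=e d a $  — expand T → epsilon
step 6: stack=$ e d e  input=e d a $  — match e
step 7: stack=$ e d  input=d a $  — match d
step 8: stack=$ e  input=a $  — error: top is terminal e but lookahead is a

a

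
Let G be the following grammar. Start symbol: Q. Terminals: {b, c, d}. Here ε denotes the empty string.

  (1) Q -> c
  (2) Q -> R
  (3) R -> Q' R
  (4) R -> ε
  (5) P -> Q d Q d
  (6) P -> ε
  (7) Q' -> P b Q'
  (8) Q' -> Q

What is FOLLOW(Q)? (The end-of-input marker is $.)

FIRST(Q): from Q->c we get {c}; from Q->R we get {ε, b, c, d}. So FIRST(Q) = {ε, b, c, d}.
FIRST(P): from P->Q d Q d we get {b, c, d}; from P->ε we get {ε}. So FIRST(P) = {ε, b, c, d}.
FIRST(Q'): from Q'->P b Q' we get {b, c, d}; from Q'->Q we get {ε, b, c, d}. So FIRST(Q') = {ε, b, c, d}.
FIRST(R): from R->Q' R we get {ε, b, c, d}; from R->ε we get {ε}. So FIRST(R) = {ε, b, c, d}.
FOLLOW(Q) includes $ since Q is the start symbol.
FOLLOW(P): in Q'->P b Q', P is followed by b Q' with FIRST {b}. Thus FOLLOW(P) = {b}.
FOLLOW(Q): in P->Q d Q d (occurrence 1), Q is followed by d Q d with FIRST {d}; in P->Q d Q d (occurrence 2), Q is followed by d with FIRST {d}; in Q'->Q, the suffix after Q is empty, so FOLLOW(Q) ⊇ FOLLOW(Q') = {$, b, c, d}. Thus FOLLOW(Q) = {$, b, c, d}.
FOLLOW(R): in Q->R, the suffix after R is empty, so FOLLOW(R) ⊇ FOLLOW(Q) = {$, b, c, d}; in R->Q' R, the suffix after R is empty (adds nothing new). Thus FOLLOW(R) = {$, b, c, d}.
FOLLOW(Q'): in R->Q' R, Q' is followed by R with FIRST {ε, b, c, d}; in R->Q' R, the suffix after Q' is nullable, so FOLLOW(Q') ⊇ FOLLOW(R) = {$, b, c, d}; in Q'->P b Q', the suffix after Q' is empty (adds nothing new). Thus FOLLOW(Q') = {$, b, c, d}.

{$, b, c, d}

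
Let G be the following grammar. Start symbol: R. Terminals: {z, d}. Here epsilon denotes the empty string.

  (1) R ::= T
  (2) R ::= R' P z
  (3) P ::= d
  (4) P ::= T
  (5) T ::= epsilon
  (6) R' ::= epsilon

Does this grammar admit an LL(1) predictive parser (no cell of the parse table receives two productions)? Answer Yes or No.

FIRST(R) = {epsilon, d, z}
FIRST(P) = {epsilon, d}
FIRST(T) = {epsilon}
FIRST(R') = {epsilon}
FOLLOW(R) = {$}
FOLLOW(P) = {z}
FOLLOW(T) = {$, z}
FOLLOW(R') = {d, z}
Each cell of M receives at most one production.

Yes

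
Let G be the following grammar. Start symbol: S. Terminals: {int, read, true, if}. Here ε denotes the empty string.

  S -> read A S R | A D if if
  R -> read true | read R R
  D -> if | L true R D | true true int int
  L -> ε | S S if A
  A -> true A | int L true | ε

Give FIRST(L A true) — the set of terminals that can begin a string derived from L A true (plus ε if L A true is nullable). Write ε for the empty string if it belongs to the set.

FIRST(R) = {read}
FIRST(A) = {ε, int, true}
FIRST(S) = {if, int, read, true}  (via A D if if)
FIRST(L) = {ε, if, int, read, true}  (via S S if A)
FIRST(D) = {if, int, read, true}  (via L true R D)
FIRST(L A true): take FIRST of each symbol in turn, carrying on past any symbol whose FIRST contains ε; result {if, int, read, true}.

{if, int, read, true}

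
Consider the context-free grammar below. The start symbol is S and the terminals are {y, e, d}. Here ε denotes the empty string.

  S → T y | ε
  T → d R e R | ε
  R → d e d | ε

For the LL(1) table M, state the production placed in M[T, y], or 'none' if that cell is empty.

FIRST(T) = {ε, d}
FIRST(R) = {ε, d}
FIRST(S) = {ε, d, y}  (via T y)
FOLLOW(S) includes $ since S is the start symbol.
FOLLOW(T): in S→T y, T is followed by y with FIRST {y}. Thus FOLLOW(T) = {y}.
For T → d R e R: FIRST(d R e R) = {d}, so it goes in M[T, t] for t ∈ {d}.
For T → ε: FIRST(ε) = {ε}, so it goes in M[T, t] for t ∈ {}; since ε ∈ FIRST, also for every t ∈ FOLLOW(T) = {y}.

T → ε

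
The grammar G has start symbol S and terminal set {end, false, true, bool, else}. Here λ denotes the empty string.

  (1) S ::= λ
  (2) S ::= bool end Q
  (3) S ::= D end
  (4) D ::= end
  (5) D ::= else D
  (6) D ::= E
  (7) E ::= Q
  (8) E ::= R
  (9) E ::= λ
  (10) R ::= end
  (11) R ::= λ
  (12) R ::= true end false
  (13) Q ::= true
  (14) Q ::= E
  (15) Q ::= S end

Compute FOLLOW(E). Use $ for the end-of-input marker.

FIRST(R) = {λ, end, true}
FIRST(S) = {λ, bool, else, end, true}  (via D end)
FIRST(D) = {λ, bool, else, end, true}  (via E)
FIRST(E) = {λ, bool, else, end, true}  (via Q, R)
FIRST(Q) = {λ, bool, else, end, true}  (via E, S end)
FOLLOW(S) includes $ since S is the start symbol.
FOLLOW(S): in Q::=S end, S is followed by end with FIRST {end}. Thus FOLLOW(S) = {$, end}.
FOLLOW(D): in S::=D end, D is followed by end with FIRST {end}; in D::=else D, the suffix after D is empty (adds nothing new). Thus FOLLOW(D) = {end}.
FOLLOW(E): in D::=E, the suffix after E is empty, so FOLLOW(E) ⊇ FOLLOW(D) = {end}; in Q::=E, the suffix after E is empty, so FOLLOW(E) ⊇ FOLLOW(Q) = {$, end}. Thus FOLLOW(E) = {$, end}.
FOLLOW(R): in E::=R, the suffix after R is empty, so FOLLOW(R) ⊇ FOLLOW(E) = {$, end}. Thus FOLLOW(R) = {$, end}.
FOLLOW(Q): in S::=bool end Q, the suffix after Q is empty, so FOLLOW(Q) ⊇ FOLLOW(S) = {$, end}; in E::=Q, the suffix after Q is empty, so FOLLOW(Q) ⊇ FOLLOW(E) = {$, end}. Thus FOLLOW(Q) = {$, end}.

{$, end}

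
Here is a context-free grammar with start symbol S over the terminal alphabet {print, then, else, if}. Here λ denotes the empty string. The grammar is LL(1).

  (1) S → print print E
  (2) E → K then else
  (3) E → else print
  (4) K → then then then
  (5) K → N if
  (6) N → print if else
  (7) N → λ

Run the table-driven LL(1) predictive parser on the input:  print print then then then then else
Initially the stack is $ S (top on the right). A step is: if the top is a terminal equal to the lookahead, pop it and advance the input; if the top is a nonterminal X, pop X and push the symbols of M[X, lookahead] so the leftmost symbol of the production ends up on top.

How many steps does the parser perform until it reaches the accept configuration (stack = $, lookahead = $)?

10

      Stack                       Input                                   Action
   1  $ S                         print print then then then then else $  expand S → print print E
   2  $ E print print             print print then then then then else $  match print
   3  $ E print                   print then then then then else $        match print
   4  $ E                         then then then then else $              expand E → K then else
   5  $ else then K               then then then then else $              expand K → then then then
   6  $ else then then then then  then then then then else $              match then
   7  $ else then then then       then then then else $                   match then
   8  $ else then then            then then else $                        match then
   9  $ else then                 then else $                             match then
  10  $ else                      else $                                  match else
Accept reached after 10 steps.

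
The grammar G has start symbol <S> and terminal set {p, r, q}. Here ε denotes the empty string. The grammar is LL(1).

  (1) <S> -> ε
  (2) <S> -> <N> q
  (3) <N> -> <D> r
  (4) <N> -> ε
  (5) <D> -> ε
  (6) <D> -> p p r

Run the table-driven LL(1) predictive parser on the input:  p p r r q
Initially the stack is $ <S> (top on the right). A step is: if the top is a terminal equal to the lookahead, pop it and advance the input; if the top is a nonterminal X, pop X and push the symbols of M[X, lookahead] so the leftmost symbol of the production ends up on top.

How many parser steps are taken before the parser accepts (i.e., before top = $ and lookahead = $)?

8

step 1: stack=$ <S>  input=p p r r q $  — expand <S> -> <N> q
step 2: stack=$ q <N>  input=p p r r q $  — expand <N> -> <D> r
step 3: stack=$ q r <D>  input=p p r r q $  — expand <D> -> p p r
step 4: stack=$ q r r p p  input=p p r r q $  — match p
step 5: stack=$ q r r p  input=p r r q $  — match p
step 6: stack=$ q r r  input=r r q $  — match r
step 7: stack=$ q r  input=r q $  — match r
step 8: stack=$ q  input=q $  — match q
Accept reached after 8 steps.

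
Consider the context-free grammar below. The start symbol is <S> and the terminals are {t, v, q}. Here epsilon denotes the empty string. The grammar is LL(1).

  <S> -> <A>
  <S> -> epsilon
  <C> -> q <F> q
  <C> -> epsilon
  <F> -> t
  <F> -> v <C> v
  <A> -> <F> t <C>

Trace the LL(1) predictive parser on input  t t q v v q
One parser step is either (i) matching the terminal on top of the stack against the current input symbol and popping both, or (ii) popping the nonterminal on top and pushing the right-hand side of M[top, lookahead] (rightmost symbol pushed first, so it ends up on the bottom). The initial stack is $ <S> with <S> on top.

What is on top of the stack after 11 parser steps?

      Stack        Input          Action
   1  $ <S>        t t q v v q $  expand <S> -> <A>
   2  $ <A>        t t q v v q $  expand <A> -> <F> t <C>
   3  $ <C> t <F>  t t q v v q $  expand <F> -> t
   4  $ <C> t t    t t q v v q $  match t
   5  $ <C> t      t q v v q $    match t
   6  $ <C>        q v v q $      expand <C> -> q <F> q
   7  $ q <F> q    q v v q $      match q
   8  $ q <F>      v v q $        expand <F> -> v <C> v
   9  $ q v <C> v  v v q $        match v
  10  $ q v <C>    v q $          expand <C> -> epsilon
  11  $ q v        v q $          match v
Stack after step 11: $ q (top = q).

q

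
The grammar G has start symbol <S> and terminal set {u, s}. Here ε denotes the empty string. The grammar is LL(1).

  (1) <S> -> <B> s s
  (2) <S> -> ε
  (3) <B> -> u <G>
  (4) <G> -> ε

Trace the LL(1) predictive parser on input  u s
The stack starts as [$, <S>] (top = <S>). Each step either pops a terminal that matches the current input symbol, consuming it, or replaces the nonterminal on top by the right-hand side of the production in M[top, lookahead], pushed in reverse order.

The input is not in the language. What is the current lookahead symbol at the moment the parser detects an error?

step 1: stack=$ <S>  input=u s $  — expand <S> -> <B> s s
step 2: stack=$ s s <B>  input=u s $  — expand <B> -> u <G>
step 3: stack=$ s s <G> u  input=u s $  — match u
step 4: stack=$ s s <G>  input=s $  — expand <G> -> ε
step 5: stack=$ s s  input=s $  — match s
step 6: stack=$ s  input=$  — error: top is terminal s but lookahead is $

$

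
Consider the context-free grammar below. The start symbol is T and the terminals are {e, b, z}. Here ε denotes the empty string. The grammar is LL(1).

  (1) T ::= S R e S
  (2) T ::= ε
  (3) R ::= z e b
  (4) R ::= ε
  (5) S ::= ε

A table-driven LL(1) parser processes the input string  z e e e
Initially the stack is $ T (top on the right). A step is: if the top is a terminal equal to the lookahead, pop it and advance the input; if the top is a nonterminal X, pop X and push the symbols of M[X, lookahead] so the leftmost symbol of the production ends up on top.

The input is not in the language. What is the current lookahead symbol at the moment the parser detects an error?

step 1: stack=$ T  input=z e e e $  — expand T ::= S R e S
step 2: stack=$ S e R S  input=z e e e $  — expand S ::= ε
step 3: stack=$ S e R  input=z e e e $  — expand R ::= z e b
step 4: stack=$ S e b e z  input=z e e e $  — match z
step 5: stack=$ S e b e  input=e e e $  — match e
step 6: stack=$ S e b  input=e e $  — error: top is terminal b but lookahead is e

e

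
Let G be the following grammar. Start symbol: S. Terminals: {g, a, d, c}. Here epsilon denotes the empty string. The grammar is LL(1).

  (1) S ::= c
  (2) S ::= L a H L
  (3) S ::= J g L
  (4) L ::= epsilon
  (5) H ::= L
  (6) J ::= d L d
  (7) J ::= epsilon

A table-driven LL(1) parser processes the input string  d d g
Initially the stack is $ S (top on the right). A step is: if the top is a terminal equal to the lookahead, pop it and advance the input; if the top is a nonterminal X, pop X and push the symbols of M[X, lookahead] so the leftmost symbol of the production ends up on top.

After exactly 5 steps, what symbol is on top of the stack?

     Stack        Input    Action
  1  $ S          d d g $  expand S ::= J g L
  2  $ L g J      d d g $  expand J ::= d L d
  3  $ L g d L d  d d g $  match d
  4  $ L g d L    d g $    expand L ::= epsilon
  5  $ L g d      d g $    match d
Stack after step 5: $ L g (top = g).

g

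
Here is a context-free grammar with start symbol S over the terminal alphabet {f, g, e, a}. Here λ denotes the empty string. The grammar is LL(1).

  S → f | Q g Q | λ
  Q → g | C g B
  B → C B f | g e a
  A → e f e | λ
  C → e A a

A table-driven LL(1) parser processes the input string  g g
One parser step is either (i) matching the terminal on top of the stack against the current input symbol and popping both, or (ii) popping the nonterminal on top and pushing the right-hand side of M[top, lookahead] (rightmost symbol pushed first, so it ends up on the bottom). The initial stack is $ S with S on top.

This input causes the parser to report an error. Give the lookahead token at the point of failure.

step 1: stack=$ S  input=g g $  — expand S → Q g Q
step 2: stack=$ Q g Q  input=g g $  — expand Q → g
step 3: stack=$ Q g g  input=g g $  — match g
step 4: stack=$ Q g  input=g $  — match g
step 5: stack=$ Q  input=$  — error: M[Q, $] is empty

$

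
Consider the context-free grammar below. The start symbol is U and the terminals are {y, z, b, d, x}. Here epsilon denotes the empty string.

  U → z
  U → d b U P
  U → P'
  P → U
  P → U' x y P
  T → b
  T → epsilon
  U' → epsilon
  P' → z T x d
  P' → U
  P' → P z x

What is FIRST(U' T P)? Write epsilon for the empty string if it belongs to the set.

{b, d, x, z}

FIRST(T) = {epsilon, b}
FIRST(U') = {epsilon}
FIRST(U) = {d, x, z}  (via P')
FIRST(P) = {d, x, z}  (via U, U' x y P)
FIRST(P') = {d, x, z}  (via U, P z x)
FIRST(U' T P): take FIRST of each symbol in turn, carrying on past any symbol whose FIRST contains epsilon; result {b, d, x, z}.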